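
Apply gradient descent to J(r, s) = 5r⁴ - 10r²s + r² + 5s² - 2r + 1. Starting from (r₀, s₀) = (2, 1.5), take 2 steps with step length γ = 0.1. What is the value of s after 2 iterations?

67.24

∇J = (20r³ - 20rs + 2r - 2, -10r² + 10s)
(r₁, s₁) = (2, 1.5) − 0.1·(102, -25) = (-8.2, 4)
(r₂, s₂) = (-8.2, 4) − 0.1·(-10389.76, -632.4) = (1030.776, 67.24)
s = 67.24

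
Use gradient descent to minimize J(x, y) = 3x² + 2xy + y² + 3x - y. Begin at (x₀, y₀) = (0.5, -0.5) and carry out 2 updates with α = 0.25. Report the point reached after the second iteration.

(-0.25, 0.5)

∇J = (6x + 2y + 3, 2x + 2y - 1)
(x₁, y₁) = (0.5, -0.5) − 0.25·(5, -1) = (-0.75, -0.25)
(x₂, y₂) = (-0.75, -0.25) − 0.25·(-2, -3) = (-0.25, 0.5)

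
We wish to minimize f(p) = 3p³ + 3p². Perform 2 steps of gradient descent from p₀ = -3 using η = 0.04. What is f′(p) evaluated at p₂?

1978.683288551424

f′(p) = 9p² + 6p
p₁ = -3 − 0.04·63 = -5.52
p₂ = -5.52 − 0.04·241.1136 = -15.164544
f′(p) at (-15.164544) = 1978.683288551424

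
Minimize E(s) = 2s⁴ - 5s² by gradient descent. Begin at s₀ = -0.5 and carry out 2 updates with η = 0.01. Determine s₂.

E′(s) = 8s³ - 10s
Step 1: E′(-0.5) = 4; s₁ = -0.5 − 0.01·4 = -0.54
Step 2: E′(-0.54) = 4.140288; s₂ = -0.54 − 0.01·4.140288 = -0.58140288

-0.58140288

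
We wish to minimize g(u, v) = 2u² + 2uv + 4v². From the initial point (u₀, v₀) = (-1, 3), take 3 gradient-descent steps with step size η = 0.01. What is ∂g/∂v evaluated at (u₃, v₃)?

17.049712

∇g = (4u + 2v, 2u + 8v)
Step 1: at (-1, 3), ∇g = (2, 22) → (-1, 3) − 0.01·(2, 22) = (-1.02, 2.78)
Step 2: at (-1.02, 2.78), ∇g = (1.48, 20.2) → (-1.02, 2.78) − 0.01·(1.48, 20.2) = (-1.0348, 2.578)
Step 3: at (-1.0348, 2.578), ∇g = (1.0168, 18.5544) → (-1.0348, 2.578) − 0.01·(1.0168, 18.5544) = (-1.044968, 2.392456)
∂g/∂v at (-1.044968, 2.392456) = 17.049712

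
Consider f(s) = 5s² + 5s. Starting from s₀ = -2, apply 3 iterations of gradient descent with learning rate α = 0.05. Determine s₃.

f′(s) = 10s + 5
s₁ = -2 − 0.05·(-15) = -1.25
s₂ = -1.25 − 0.05·(-7.5) = -0.875
s₃ = -0.875 − 0.05·(-3.75) = -0.6875

-0.6875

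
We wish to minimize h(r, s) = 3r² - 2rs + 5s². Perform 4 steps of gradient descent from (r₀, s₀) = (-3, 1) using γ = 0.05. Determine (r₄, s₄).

∇h = (6r - 2s, -2r + 10s)
(r₁, s₁) = (-3, 1) − 0.05·(-20, 16) = (-2, 0.2)
(r₂, s₂) = (-2, 0.2) − 0.05·(-12.4, 6) = (-1.38, -0.1)
(r₃, s₃) = (-1.38, -0.1) − 0.05·(-8.08, 1.76) = (-0.976, -0.188)
(r₄, s₄) = (-0.976, -0.188) − 0.05·(-5.48, 0.072) = (-0.702, -0.1916)

(-0.702, -0.1916)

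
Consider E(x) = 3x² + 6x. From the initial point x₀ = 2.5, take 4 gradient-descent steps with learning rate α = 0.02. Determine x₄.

E′(x) = 6x + 6
x₁ = 2.5 − 0.02·21 = 2.08
x₂ = 2.08 − 0.02·18.48 = 1.7104
x₃ = 1.7104 − 0.02·16.2624 = 1.385152
x₄ = 1.385152 − 0.02·14.310912 = 1.09893376

1.09893376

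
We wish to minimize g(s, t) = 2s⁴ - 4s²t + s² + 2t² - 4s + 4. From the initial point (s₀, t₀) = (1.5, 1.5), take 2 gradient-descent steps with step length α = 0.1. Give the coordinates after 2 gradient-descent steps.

(1.6936, 1.276)

∇g = (8s³ - 8st + 2s - 4, -4s² + 4t)
Step 1: at (1.5, 1.5), ∇g = (8, -3) → (1.5, 1.5) − 0.1·(8, -3) = (0.7, 1.8)
Step 2: at (0.7, 1.8), ∇g = (-9.936, 5.24) → (0.7, 1.8) − 0.1·(-9.936, 5.24) = (1.6936, 1.276)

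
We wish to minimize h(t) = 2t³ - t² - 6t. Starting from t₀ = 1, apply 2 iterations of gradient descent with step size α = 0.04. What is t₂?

h′(t) = 6t² - 2t - 6
t₁ = 1 − 0.04·(-2) = 1.08
t₂ = 1.08 − 0.04·(-1.1616) = 1.126464

1.126464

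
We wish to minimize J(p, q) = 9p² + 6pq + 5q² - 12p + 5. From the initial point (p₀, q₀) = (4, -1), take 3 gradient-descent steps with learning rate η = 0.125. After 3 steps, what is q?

∇J = (18p + 6q - 12, 6p + 10q)
Step 1: at (4, -1), ∇J = (54, 14) → (4, -1) − 0.125·(54, 14) = (-2.75, -2.75)
Step 2: at (-2.75, -2.75), ∇J = (-78, -44) → (-2.75, -2.75) − 0.125·(-78, -44) = (7, 2.75)
Step 3: at (7, 2.75), ∇J = (130.5, 69.5) → (7, 2.75) − 0.125·(130.5, 69.5) = (-9.3125, -5.9375)
q = -5.9375

-5.9375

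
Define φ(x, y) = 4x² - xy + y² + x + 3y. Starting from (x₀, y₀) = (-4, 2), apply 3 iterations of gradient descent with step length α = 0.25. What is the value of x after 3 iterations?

∇φ = (8x - y + 1, -x + 2y + 3)
Step 1: at (-4, 2), ∇φ = (-33, 11) → (-4, 2) − 0.25·(-33, 11) = (4.25, -0.75)
Step 2: at (4.25, -0.75), ∇φ = (35.75, -2.75) → (4.25, -0.75) − 0.25·(35.75, -2.75) = (-4.6875, -0.0625)
Step 3: at (-4.6875, -0.0625), ∇φ = (-36.4375, 7.5625) → (-4.6875, -0.0625) − 0.25·(-36.4375, 7.5625) = (4.421875, -1.953125)
x = 4.421875

4.421875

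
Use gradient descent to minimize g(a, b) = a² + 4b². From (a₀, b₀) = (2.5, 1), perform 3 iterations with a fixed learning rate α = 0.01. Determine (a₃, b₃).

∇g = (2a, 8b)
(a₁, b₁) = (2.5, 1) − 0.01·(5, 8) = (2.45, 0.92)
(a₂, b₂) = (2.45, 0.92) − 0.01·(4.9, 7.36) = (2.401, 0.8464)
(a₃, b₃) = (2.401, 0.8464) − 0.01·(4.802, 6.7712) = (2.35298, 0.778688)

(2.35298, 0.778688)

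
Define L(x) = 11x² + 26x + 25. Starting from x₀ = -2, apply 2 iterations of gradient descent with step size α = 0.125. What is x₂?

-3.6875

L′(x) = 22x + 26
x₁ = -2 − 0.125·(-18) = 0.25
x₂ = 0.25 − 0.125·31.5 = -3.6875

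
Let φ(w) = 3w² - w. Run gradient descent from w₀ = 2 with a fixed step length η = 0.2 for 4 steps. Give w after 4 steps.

0.1696

φ′(w) = 6w - 1
w₁ = 2 − 0.2·11 = -0.2
w₂ = -0.2 − 0.2·(-2.2) = 0.24
w₃ = 0.24 − 0.2·0.44 = 0.152
w₄ = 0.152 − 0.2·(-0.088) = 0.1696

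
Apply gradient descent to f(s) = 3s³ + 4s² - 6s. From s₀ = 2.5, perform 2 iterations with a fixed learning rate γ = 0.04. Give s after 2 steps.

-0.005396

f′(s) = 9s² + 8s - 6
Step 1: f′(2.5) = 70.25; s₁ = 2.5 − 0.04·70.25 = -0.31
Step 2: f′(-0.31) = -7.6151; s₂ = -0.31 − 0.04·(-7.6151) = -0.005396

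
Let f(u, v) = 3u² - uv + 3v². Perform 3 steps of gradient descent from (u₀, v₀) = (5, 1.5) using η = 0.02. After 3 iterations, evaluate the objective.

∇f = (6u - v, -u + 6v)
Step 1: at (5, 1.5), ∇f = (28.5, 4) → (5, 1.5) − 0.02·(28.5, 4) = (4.43, 1.42)
Step 2: at (4.43, 1.42), ∇f = (25.16, 4.09) → (4.43, 1.42) − 0.02·(25.16, 4.09) = (3.9268, 1.3382)
Step 3: at (3.9268, 1.3382), ∇f = (22.2226, 4.1024) → (3.9268, 1.3382) − 0.02·(22.2226, 4.1024) = (3.482348, 1.256152)
f(3.482348, 1.256152) = 36.739637915728

36.739637915728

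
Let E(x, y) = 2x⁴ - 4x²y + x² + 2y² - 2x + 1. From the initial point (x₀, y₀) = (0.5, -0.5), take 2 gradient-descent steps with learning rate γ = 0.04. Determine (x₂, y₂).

(0.39161984, -0.290976)

∇E = (8x³ - 8xy + 2x - 2, -4x² + 4y)
(x₁, y₁) = (0.5, -0.5) − 0.04·(2, -3) = (0.42, -0.38)
(x₂, y₂) = (0.42, -0.38) − 0.04·(0.709504, -2.2256) = (0.39161984, -0.290976)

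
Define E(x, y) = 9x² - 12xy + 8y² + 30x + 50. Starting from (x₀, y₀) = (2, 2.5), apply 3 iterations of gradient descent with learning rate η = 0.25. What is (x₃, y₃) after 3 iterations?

∇E = (18x - 12y + 30, -12x + 16y)
Step 1: at (2, 2.5), ∇E = (36, 16) → (2, 2.5) − 0.25·(36, 16) = (-7, -1.5)
Step 2: at (-7, -1.5), ∇E = (-78, 60) → (-7, -1.5) − 0.25·(-78, 60) = (12.5, -16.5)
Step 3: at (12.5, -16.5), ∇E = (453, -414) → (12.5, -16.5) − 0.25·(453, -414) = (-100.75, 87)

(-100.75, 87)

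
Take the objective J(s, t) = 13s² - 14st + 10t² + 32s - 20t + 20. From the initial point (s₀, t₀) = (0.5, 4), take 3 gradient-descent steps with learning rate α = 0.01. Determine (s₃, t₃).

(0.565324, 2.735528)

∇J = (26s - 14t + 32, -14s + 20t - 20)
Step 1: at (0.5, 4), ∇J = (-11, 53) → (0.5, 4) − 0.01·(-11, 53) = (0.61, 3.47)
Step 2: at (0.61, 3.47), ∇J = (-0.72, 40.86) → (0.61, 3.47) − 0.01·(-0.72, 40.86) = (0.6172, 3.0614)
Step 3: at (0.6172, 3.0614), ∇J = (5.1876, 32.5872) → (0.6172, 3.0614) − 0.01·(5.1876, 32.5872) = (0.565324, 2.735528)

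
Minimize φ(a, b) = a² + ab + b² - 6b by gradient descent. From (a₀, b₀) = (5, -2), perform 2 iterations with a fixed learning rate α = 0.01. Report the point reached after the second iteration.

∇φ = (2a + b, a + 2b - 6)
Step 1: at (5, -2), ∇φ = (8, -5) → (5, -2) − 0.01·(8, -5) = (4.92, -1.95)
Step 2: at (4.92, -1.95), ∇φ = (7.89, -4.98) → (4.92, -1.95) − 0.01·(7.89, -4.98) = (4.8411, -1.9002)

(4.8411, -1.9002)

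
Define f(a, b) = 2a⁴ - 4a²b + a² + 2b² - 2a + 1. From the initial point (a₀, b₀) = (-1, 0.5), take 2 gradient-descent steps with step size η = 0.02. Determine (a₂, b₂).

∇f = (8a³ - 8ab + 2a - 2, -4a² + 4b)
(a₁, b₁) = (-1, 0.5) − 0.02·(-8, -2) = (-0.84, 0.54)
(a₂, b₂) = (-0.84, 0.54) − 0.02·(-4.792832, -0.6624) = (-0.74414336, 0.553248)

(-0.74414336, 0.553248)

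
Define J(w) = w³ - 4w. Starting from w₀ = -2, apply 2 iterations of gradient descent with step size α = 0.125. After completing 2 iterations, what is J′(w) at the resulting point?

J′(w) = 3w² - 4
Step 1: J′(-2) = 8; w₁ = -2 − 0.125·8 = -3
Step 2: J′(-3) = 23; w₂ = -3 − 0.125·23 = -5.875
J′(w) at (-5.875) = 99.546875

99.546875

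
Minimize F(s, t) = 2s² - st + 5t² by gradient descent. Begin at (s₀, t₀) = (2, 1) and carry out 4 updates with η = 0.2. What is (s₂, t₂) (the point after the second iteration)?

∇F = (4s - t, -s + 10t)
Step 1: at (2, 1), ∇F = (7, 8) → (2, 1) − 0.2·(7, 8) = (0.6, -0.6)
Step 2: at (0.6, -0.6), ∇F = (3, -6.6) → (0.6, -0.6) − 0.2·(3, -6.6) = (0, 0.72)

(0, 0.72)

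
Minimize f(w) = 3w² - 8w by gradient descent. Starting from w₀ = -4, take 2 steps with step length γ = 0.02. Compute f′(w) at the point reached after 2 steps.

-24.7808

f′(w) = 6w - 8
w₁ = -4 − 0.02·(-32) = -3.36
w₂ = -3.36 − 0.02·(-28.16) = -2.7968
f′(w) at (-2.7968) = -24.7808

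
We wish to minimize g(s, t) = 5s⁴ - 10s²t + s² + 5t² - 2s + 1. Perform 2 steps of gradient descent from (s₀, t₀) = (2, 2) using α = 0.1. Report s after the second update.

∇g = (20s³ - 20st + 2s - 2, -10s² + 10t)
(s₁, t₁) = (2, 2) − 0.1·(82, -20) = (-6.2, 4)
(s₂, t₂) = (-6.2, 4) − 0.1·(-4284.96, -344.4) = (422.296, 38.44)
s = 422.296

422.296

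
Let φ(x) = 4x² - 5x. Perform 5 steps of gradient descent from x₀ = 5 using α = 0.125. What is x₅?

φ′(x) = 8x - 5
x₁ = 5 − 0.125·35 = 0.625
x₂ = 0.625 − 0.125·0 = 0.625
x₃ = 0.625 − 0.125·0 = 0.625
x₄ = 0.625 − 0.125·0 = 0.625
x₅ = 0.625 − 0.125·0 = 0.625

0.625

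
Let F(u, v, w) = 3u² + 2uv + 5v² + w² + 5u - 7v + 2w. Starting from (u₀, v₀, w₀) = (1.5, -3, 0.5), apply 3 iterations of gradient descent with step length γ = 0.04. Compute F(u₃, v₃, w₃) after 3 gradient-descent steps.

5.506836105216

∇F = (6u + 2v + 5, 2u + 10v - 7, 2w + 2)
(u₁, v₁, w₁) = (1.5, -3, 0.5) − 0.04·(8, -34, 3) = (1.18, -1.64, 0.38)
(u₂, v₂, w₂) = (1.18, -1.64, 0.38) − 0.04·(8.8, -21.04, 2.76) = (0.828, -0.7984, 0.2696)
(u₃, v₃, w₃) = (0.828, -0.7984, 0.2696) − 0.04·(8.3712, -13.328, 2.5392) = (0.493152, -0.26528, 0.168032)
F(0.493152, -0.26528, 0.168032) = 5.506836105216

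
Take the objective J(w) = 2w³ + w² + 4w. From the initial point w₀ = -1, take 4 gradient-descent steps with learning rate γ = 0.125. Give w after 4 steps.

-414.5

J′(w) = 6w² + 2w + 4
Step 1: J′(-1) = 8; w₁ = -1 − 0.125·8 = -2
Step 2: J′(-2) = 24; w₂ = -2 − 0.125·24 = -5
Step 3: J′(-5) = 144; w₃ = -5 − 0.125·144 = -23
Step 4: J′(-23) = 3132; w₄ = -23 − 0.125·3132 = -414.5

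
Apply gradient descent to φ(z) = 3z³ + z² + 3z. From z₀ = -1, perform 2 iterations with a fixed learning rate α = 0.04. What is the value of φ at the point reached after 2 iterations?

φ′(z) = 9z² + 2z + 3
z₁ = -1 − 0.04·10 = -1.4
z₂ = -1.4 − 0.04·17.84 = -2.1136
φ(-2.1136) = -30.199782330368

-30.199782330368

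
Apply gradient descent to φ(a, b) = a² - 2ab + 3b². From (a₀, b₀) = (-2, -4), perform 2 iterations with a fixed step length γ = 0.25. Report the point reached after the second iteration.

∇φ = (2a - 2b, -2a + 6b)
(a₁, b₁) = (-2, -4) − 0.25·(4, -20) = (-3, 1)
(a₂, b₂) = (-3, 1) − 0.25·(-8, 12) = (-1, -2)

(-1, -2)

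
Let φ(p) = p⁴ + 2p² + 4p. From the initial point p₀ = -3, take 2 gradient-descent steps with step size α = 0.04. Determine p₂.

φ′(p) = 4p³ + 4p + 4
Step 1: φ′(-3) = -116; p₁ = -3 − 0.04·(-116) = 1.64
Step 2: φ′(1.64) = 28.203776; p₂ = 1.64 − 0.04·28.203776 = 0.51184896

0.51184896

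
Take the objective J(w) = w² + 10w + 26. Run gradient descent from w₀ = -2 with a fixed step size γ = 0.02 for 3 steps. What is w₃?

J′(w) = 2w + 10
Step 1: J′(-2) = 6; w₁ = -2 − 0.02·6 = -2.12
Step 2: J′(-2.12) = 5.76; w₂ = -2.12 − 0.02·5.76 = -2.2352
Step 3: J′(-2.2352) = 5.5296; w₃ = -2.2352 − 0.02·5.5296 = -2.345792

-2.345792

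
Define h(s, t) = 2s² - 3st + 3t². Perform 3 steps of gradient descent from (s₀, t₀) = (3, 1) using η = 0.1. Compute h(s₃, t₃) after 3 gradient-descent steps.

∇h = (4s - 3t, -3s + 6t)
(s₁, t₁) = (3, 1) − 0.1·(9, -3) = (2.1, 1.3)
(s₂, t₂) = (2.1, 1.3) − 0.1·(4.5, 1.5) = (1.65, 1.15)
(s₃, t₃) = (1.65, 1.15) − 0.1·(3.15, 1.95) = (1.335, 0.955)
h(1.335, 0.955) = 2.47575

2.47575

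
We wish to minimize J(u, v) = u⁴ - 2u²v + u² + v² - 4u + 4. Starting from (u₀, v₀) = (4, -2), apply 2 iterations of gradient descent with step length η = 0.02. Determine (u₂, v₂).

∇J = (4u³ - 4uv + 2u - 4, -2u² + 2v)
Step 1: at (4, -2), ∇J = (292, -36) → (4, -2) − 0.02·(292, -36) = (-1.84, -1.28)
Step 2: at (-1.84, -1.28), ∇J = (-42.018816, -9.3312) → (-1.84, -1.28) − 0.02·(-42.018816, -9.3312) = (-0.99962368, -1.093376)

(-0.99962368, -1.093376)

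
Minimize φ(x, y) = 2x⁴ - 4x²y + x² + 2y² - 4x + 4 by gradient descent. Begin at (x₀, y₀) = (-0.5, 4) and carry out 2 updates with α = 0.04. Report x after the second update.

∇φ = (8x³ - 8xy + 2x - 4, -4x² + 4y)
(x₁, y₁) = (-0.5, 4) − 0.04·(10, 15) = (-0.9, 3.4)
(x₂, y₂) = (-0.9, 3.4) − 0.04·(12.848, 10.36) = (-1.41392, 2.9856)
x = -1.41392

-1.41392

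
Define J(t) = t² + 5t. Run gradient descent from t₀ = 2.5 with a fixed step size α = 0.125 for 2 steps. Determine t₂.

J′(t) = 2t + 5
Step 1: J′(2.5) = 10; t₁ = 2.5 − 0.125·10 = 1.25
Step 2: J′(1.25) = 7.5; t₂ = 1.25 − 0.125·7.5 = 0.3125

0.3125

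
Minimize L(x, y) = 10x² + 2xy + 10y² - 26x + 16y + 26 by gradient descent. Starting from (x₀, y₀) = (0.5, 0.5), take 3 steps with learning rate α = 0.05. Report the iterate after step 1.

(1.25, -0.85)

∇L = (20x + 2y - 26, 2x + 20y + 16)
(x₁, y₁) = (0.5, 0.5) − 0.05·(-15, 27) = (1.25, -0.85)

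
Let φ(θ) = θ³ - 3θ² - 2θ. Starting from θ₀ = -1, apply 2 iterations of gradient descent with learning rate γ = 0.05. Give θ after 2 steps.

-1.928375

φ′(θ) = 3θ² - 6θ - 2
θ₁ = -1 − 0.05·7 = -1.35
θ₂ = -1.35 − 0.05·11.5675 = -1.928375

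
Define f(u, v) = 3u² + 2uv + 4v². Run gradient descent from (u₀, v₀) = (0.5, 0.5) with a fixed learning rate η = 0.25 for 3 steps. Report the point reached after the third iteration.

∇f = (6u + 2v, 2u + 8v)
(u₁, v₁) = (0.5, 0.5) − 0.25·(4, 5) = (-0.5, -0.75)
(u₂, v₂) = (-0.5, -0.75) − 0.25·(-4.5, -7) = (0.625, 1)
(u₃, v₃) = (0.625, 1) − 0.25·(5.75, 9.25) = (-0.8125, -1.3125)

(-0.8125, -1.3125)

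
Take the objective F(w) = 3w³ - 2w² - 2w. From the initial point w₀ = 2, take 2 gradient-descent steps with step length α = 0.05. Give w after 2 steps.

F′(w) = 9w² - 4w - 2
Step 1: F′(2) = 26; w₁ = 2 − 0.05·26 = 0.7
Step 2: F′(0.7) = -0.39; w₂ = 0.7 − 0.05·(-0.39) = 0.7195

0.7195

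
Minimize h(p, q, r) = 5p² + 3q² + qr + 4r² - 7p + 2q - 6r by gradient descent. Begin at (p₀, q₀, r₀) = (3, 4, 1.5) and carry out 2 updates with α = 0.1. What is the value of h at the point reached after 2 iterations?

∇h = (10p - 7, 6q + r + 2, q + 8r - 6)
(p₁, q₁, r₁) = (3, 4, 1.5) − 0.1·(23, 27.5, 10) = (0.7, 1.25, 0.5)
(p₂, q₂, r₂) = (0.7, 1.25, 0.5) − 0.1·(0, 10, -0.75) = (0.7, 0.25, 0.575)
h(0.7, 0.25, 0.575) = -3.74625

-3.74625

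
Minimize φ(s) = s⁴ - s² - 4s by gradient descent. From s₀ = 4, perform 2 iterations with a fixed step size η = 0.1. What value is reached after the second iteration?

3371.7856

φ′(s) = 4s³ - 2s - 4
Step 1: φ′(4) = 244; s₁ = 4 − 0.1·244 = -20.4
Step 2: φ′(-20.4) = -33921.856; s₂ = -20.4 − 0.1·(-33921.856) = 3371.7856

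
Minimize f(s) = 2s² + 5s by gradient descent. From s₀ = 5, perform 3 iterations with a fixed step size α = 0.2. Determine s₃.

-1.2

f′(s) = 4s + 5
Step 1: f′(5) = 25; s₁ = 5 − 0.2·25 = 0
Step 2: f′(0) = 5; s₂ = 0 − 0.2·5 = -1
Step 3: f′(-1) = 1; s₃ = -1 − 0.2·1 = -1.2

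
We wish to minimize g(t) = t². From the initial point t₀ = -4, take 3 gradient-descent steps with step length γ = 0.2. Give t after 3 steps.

g′(t) = 2t
t₁ = -4 − 0.2·(-8) = -2.4
t₂ = -2.4 − 0.2·(-4.8) = -1.44
t₃ = -1.44 − 0.2·(-2.88) = -0.864

-0.864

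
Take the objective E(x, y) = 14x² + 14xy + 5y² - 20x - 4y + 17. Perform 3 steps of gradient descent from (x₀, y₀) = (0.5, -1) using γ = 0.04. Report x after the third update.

1.234336

∇E = (28x + 14y - 20, 14x + 10y - 4)
(x₁, y₁) = (0.5, -1) − 0.04·(-20, -7) = (1.3, -0.72)
(x₂, y₂) = (1.3, -0.72) − 0.04·(6.32, 7) = (1.0472, -1)
(x₃, y₃) = (1.0472, -1) − 0.04·(-4.6784, 0.6608) = (1.234336, -1.026432)
x = 1.234336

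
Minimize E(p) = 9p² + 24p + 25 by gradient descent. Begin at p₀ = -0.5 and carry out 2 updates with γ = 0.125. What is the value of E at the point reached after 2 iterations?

24.2587890625

E′(p) = 18p + 24
p₁ = -0.5 − 0.125·15 = -2.375
p₂ = -2.375 − 0.125·(-18.75) = -0.03125
E(-0.03125) = 24.2587890625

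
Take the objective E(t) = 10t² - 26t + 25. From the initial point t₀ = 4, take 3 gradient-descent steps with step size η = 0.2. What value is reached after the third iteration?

-71.6

E′(t) = 20t - 26
Step 1: E′(4) = 54; t₁ = 4 − 0.2·54 = -6.8
Step 2: E′(-6.8) = -162; t₂ = -6.8 − 0.2·(-162) = 25.6
Step 3: E′(25.6) = 486; t₃ = 25.6 − 0.2·486 = -71.6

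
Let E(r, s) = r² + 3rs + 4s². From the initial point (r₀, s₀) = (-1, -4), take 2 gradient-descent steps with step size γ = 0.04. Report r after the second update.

-0.0928

∇E = (2r + 3s, 3r + 8s)
Step 1: at (-1, -4), ∇E = (-14, -35) → (-1, -4) − 0.04·(-14, -35) = (-0.44, -2.6)
Step 2: at (-0.44, -2.6), ∇E = (-8.68, -22.12) → (-0.44, -2.6) − 0.04·(-8.68, -22.12) = (-0.0928, -1.7152)
r = -0.0928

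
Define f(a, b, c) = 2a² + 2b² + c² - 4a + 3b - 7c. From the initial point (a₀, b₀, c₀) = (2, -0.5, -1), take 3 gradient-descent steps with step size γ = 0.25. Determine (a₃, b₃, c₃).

∇f = (4a - 4, 4b + 3, 2c - 7)
(a₁, b₁, c₁) = (2, -0.5, -1) − 0.25·(4, 1, -9) = (1, -0.75, 1.25)
(a₂, b₂, c₂) = (1, -0.75, 1.25) − 0.25·(0, 0, -4.5) = (1, -0.75, 2.375)
(a₃, b₃, c₃) = (1, -0.75, 2.375) − 0.25·(0, 0, -2.25) = (1, -0.75, 2.9375)

(1, -0.75, 2.9375)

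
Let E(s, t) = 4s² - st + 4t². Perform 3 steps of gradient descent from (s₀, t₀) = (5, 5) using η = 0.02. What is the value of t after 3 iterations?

3.18028

∇E = (8s - t, -s + 8t)
Step 1: at (5, 5), ∇E = (35, 35) → (5, 5) − 0.02·(35, 35) = (4.3, 4.3)
Step 2: at (4.3, 4.3), ∇E = (30.1, 30.1) → (4.3, 4.3) − 0.02·(30.1, 30.1) = (3.698, 3.698)
Step 3: at (3.698, 3.698), ∇E = (25.886, 25.886) → (3.698, 3.698) − 0.02·(25.886, 25.886) = (3.18028, 3.18028)
t = 3.18028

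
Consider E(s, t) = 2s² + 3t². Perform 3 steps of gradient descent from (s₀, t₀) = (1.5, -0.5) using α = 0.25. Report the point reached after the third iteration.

∇E = (4s, 6t)
Step 1: at (1.5, -0.5), ∇E = (6, -3) → (1.5, -0.5) − 0.25·(6, -3) = (0, 0.25)
Step 2: at (0, 0.25), ∇E = (0, 1.5) → (0, 0.25) − 0.25·(0, 1.5) = (0, -0.125)
Step 3: at (0, -0.125), ∇E = (0, -0.75) → (0, -0.125) − 0.25·(0, -0.75) = (0, 0.0625)

(0, 0.0625)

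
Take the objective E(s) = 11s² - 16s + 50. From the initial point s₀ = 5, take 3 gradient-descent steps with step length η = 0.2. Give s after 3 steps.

E′(s) = 22s - 16
s₁ = 5 − 0.2·94 = -13.8
s₂ = -13.8 − 0.2·(-319.6) = 50.12
s₃ = 50.12 − 0.2·1086.64 = -167.208

-167.208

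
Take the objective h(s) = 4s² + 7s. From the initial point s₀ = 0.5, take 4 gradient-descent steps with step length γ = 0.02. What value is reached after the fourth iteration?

-0.19042688

h′(s) = 8s + 7
Step 1: h′(0.5) = 11; s₁ = 0.5 − 0.02·11 = 0.28
Step 2: h′(0.28) = 9.24; s₂ = 0.28 − 0.02·9.24 = 0.0952
Step 3: h′(0.0952) = 7.7616; s₃ = 0.0952 − 0.02·7.7616 = -0.060032
Step 4: h′(-0.060032) = 6.519744; s₄ = -0.060032 − 0.02·6.519744 = -0.19042688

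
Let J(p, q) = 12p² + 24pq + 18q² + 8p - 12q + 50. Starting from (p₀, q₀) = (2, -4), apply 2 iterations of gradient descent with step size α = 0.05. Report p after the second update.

∇J = (24p + 24q + 8, 24p + 36q - 12)
(p₁, q₁) = (2, -4) − 0.05·(-40, -108) = (4, 1.4)
(p₂, q₂) = (4, 1.4) − 0.05·(137.6, 134.4) = (-2.88, -5.32)
p = -2.88

-2.88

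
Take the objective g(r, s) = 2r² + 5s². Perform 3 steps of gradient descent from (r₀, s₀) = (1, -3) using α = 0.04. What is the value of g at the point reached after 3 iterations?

∇g = (4r, 10s)
Step 1: at (1, -3), ∇g = (4, -30) → (1, -3) − 0.04·(4, -30) = (0.84, -1.8)
Step 2: at (0.84, -1.8), ∇g = (3.36, -18) → (0.84, -1.8) − 0.04·(3.36, -18) = (0.7056, -1.08)
Step 3: at (0.7056, -1.08), ∇g = (2.8224, -10.8) → (0.7056, -1.08) − 0.04·(2.8224, -10.8) = (0.592704, -0.648)
g(0.592704, -0.648) = 2.802116063232

2.802116063232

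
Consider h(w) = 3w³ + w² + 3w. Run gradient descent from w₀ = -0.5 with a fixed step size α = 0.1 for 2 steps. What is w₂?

h′(w) = 9w² + 2w + 3
w₁ = -0.5 − 0.1·4.25 = -0.925
w₂ = -0.925 − 0.1·8.850625 = -1.8100625

-1.8100625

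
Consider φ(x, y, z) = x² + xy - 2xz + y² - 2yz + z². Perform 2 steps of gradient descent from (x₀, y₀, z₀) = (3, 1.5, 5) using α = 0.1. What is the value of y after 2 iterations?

∇φ = (2x + y - 2z, x + 2y - 2z, -2x - 2y + 2z)
(x₁, y₁, z₁) = (3, 1.5, 5) − 0.1·(-2.5, -4, 1) = (3.25, 1.9, 4.9)
(x₂, y₂, z₂) = (3.25, 1.9, 4.9) − 0.1·(-1.4, -2.75, -0.5) = (3.39, 2.175, 4.95)
y = 2.175

2.175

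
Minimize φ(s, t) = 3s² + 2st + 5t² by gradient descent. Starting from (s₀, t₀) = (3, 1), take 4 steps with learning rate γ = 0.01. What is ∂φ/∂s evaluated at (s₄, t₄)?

∇φ = (6s + 2t, 2s + 10t)
Step 1: at (3, 1), ∇φ = (20, 16) → (3, 1) − 0.01·(20, 16) = (2.8, 0.84)
Step 2: at (2.8, 0.84), ∇φ = (18.48, 14) → (2.8, 0.84) − 0.01·(18.48, 14) = (2.6152, 0.7)
Step 3: at (2.6152, 0.7), ∇φ = (17.0912, 12.2304) → (2.6152, 0.7) − 0.01·(17.0912, 12.2304) = (2.444288, 0.577696)
Step 4: at (2.444288, 0.577696), ∇φ = (15.82112, 10.665536) → (2.444288, 0.577696) − 0.01·(15.82112, 10.665536) = (2.2860768, 0.47104064)
∂φ/∂s at (2.2860768, 0.47104064) = 14.65854208

14.65854208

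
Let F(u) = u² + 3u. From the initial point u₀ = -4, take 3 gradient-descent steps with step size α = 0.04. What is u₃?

F′(u) = 2u + 3
u₁ = -4 − 0.04·(-5) = -3.8
u₂ = -3.8 − 0.04·(-4.6) = -3.616
u₃ = -3.616 − 0.04·(-4.232) = -3.44672

-3.44672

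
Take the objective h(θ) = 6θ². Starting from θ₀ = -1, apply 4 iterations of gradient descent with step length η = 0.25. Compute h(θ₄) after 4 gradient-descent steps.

h′(θ) = 12θ
Step 1: h′(-1) = -12; θ₁ = -1 − 0.25·(-12) = 2
Step 2: h′(2) = 24; θ₂ = 2 − 0.25·24 = -4
Step 3: h′(-4) = -48; θ₃ = -4 − 0.25·(-48) = 8
Step 4: h′(8) = 96; θ₄ = 8 − 0.25·96 = -16
h(-16) = 1536

1536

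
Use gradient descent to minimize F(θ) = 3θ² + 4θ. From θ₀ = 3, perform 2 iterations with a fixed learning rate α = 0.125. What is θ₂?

F′(θ) = 6θ + 4
θ₁ = 3 − 0.125·22 = 0.25
θ₂ = 0.25 − 0.125·5.5 = -0.4375

-0.4375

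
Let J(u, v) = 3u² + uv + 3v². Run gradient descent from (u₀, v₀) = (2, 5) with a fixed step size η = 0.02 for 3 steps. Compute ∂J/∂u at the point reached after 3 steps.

∇J = (6u + v, u + 6v)
(u₁, v₁) = (2, 5) − 0.02·(17, 32) = (1.66, 4.36)
(u₂, v₂) = (1.66, 4.36) − 0.02·(14.32, 27.82) = (1.3736, 3.8036)
(u₃, v₃) = (1.3736, 3.8036) − 0.02·(12.0452, 24.1952) = (1.132696, 3.319696)
∂J/∂u at (1.132696, 3.319696) = 10.115872

10.115872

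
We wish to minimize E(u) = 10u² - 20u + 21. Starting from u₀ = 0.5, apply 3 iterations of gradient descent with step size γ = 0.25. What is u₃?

E′(u) = 20u - 20
Step 1: E′(0.5) = -10; u₁ = 0.5 − 0.25·(-10) = 3
Step 2: E′(3) = 40; u₂ = 3 − 0.25·40 = -7
Step 3: E′(-7) = -160; u₃ = -7 − 0.25·(-160) = 33

33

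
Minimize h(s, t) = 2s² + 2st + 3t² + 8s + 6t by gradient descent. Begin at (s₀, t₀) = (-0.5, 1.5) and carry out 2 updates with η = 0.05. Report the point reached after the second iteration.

∇h = (4s + 2t + 8, 2s + 6t + 6)
Step 1: at (-0.5, 1.5), ∇h = (9, 14) → (-0.5, 1.5) − 0.05·(9, 14) = (-0.95, 0.8)
Step 2: at (-0.95, 0.8), ∇h = (5.8, 8.9) → (-0.95, 0.8) − 0.05·(5.8, 8.9) = (-1.24, 0.355)

(-1.24, 0.355)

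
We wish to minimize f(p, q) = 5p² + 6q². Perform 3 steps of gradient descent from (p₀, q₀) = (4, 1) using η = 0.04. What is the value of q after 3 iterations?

0.140608

∇f = (10p, 12q)
(p₁, q₁) = (4, 1) − 0.04·(40, 12) = (2.4, 0.52)
(p₂, q₂) = (2.4, 0.52) − 0.04·(24, 6.24) = (1.44, 0.2704)
(p₃, q₃) = (1.44, 0.2704) − 0.04·(14.4, 3.2448) = (0.864, 0.140608)
q = 0.140608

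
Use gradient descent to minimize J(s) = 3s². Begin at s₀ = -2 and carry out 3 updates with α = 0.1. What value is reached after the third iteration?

-0.128

J′(s) = 6s
s₁ = -2 − 0.1·(-12) = -0.8
s₂ = -0.8 − 0.1·(-4.8) = -0.32
s₃ = -0.32 − 0.1·(-1.92) = -0.128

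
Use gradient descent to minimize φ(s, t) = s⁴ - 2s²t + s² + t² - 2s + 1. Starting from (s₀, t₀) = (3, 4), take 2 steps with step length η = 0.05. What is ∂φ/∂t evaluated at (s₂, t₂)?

∇φ = (4s³ - 4st + 2s - 2, -2s² + 2t)
(s₁, t₁) = (3, 4) − 0.05·(64, -10) = (-0.2, 4.5)
(s₂, t₂) = (-0.2, 4.5) − 0.05·(1.168, 8.92) = (-0.2584, 4.054)
∂φ/∂t at (-0.2584, 4.054) = 7.97445888

7.97445888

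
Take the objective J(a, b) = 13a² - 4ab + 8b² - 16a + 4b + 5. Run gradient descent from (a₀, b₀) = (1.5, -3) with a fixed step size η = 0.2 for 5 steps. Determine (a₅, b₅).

(-3061.3976, 1141.3104)

∇J = (26a - 4b - 16, -4a + 16b + 4)
Step 1: at (1.5, -3), ∇J = (35, -50) → (1.5, -3) − 0.2·(35, -50) = (-5.5, 7)
Step 2: at (-5.5, 7), ∇J = (-187, 138) → (-5.5, 7) − 0.2·(-187, 138) = (31.9, -20.6)
Step 3: at (31.9, -20.6), ∇J = (895.8, -453.2) → (31.9, -20.6) − 0.2·(895.8, -453.2) = (-147.26, 70.04)
Step 4: at (-147.26, 70.04), ∇J = (-4124.92, 1713.68) → (-147.26, 70.04) − 0.2·(-4124.92, 1713.68) = (677.724, -272.696)
Step 5: at (677.724, -272.696), ∇J = (18695.608, -7070.032) → (677.724, -272.696) − 0.2·(18695.608, -7070.032) = (-3061.3976, 1141.3104)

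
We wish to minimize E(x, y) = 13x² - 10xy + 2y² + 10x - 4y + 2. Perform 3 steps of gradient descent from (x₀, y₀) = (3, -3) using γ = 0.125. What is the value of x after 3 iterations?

-81.671875

∇E = (26x - 10y + 10, -10x + 4y - 4)
Step 1: at (3, -3), ∇E = (118, -46) → (3, -3) − 0.125·(118, -46) = (-11.75, 2.75)
Step 2: at (-11.75, 2.75), ∇E = (-323, 124.5) → (-11.75, 2.75) − 0.125·(-323, 124.5) = (28.625, -12.8125)
Step 3: at (28.625, -12.8125), ∇E = (882.375, -341.5) → (28.625, -12.8125) − 0.125·(882.375, -341.5) = (-81.671875, 29.875)
x = -81.671875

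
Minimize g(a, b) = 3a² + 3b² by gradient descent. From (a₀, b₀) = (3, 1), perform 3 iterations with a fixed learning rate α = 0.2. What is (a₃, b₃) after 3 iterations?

(-0.024, -0.008)

∇g = (6a, 6b)
(a₁, b₁) = (3, 1) − 0.2·(18, 6) = (-0.6, -0.2)
(a₂, b₂) = (-0.6, -0.2) − 0.2·(-3.6, -1.2) = (0.12, 0.04)
(a₃, b₃) = (0.12, 0.04) − 0.2·(0.72, 0.24) = (-0.024, -0.008)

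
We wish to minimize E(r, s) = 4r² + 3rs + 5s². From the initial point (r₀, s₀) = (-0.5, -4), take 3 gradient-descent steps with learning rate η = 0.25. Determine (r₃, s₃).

∇E = (8r + 3s, 3r + 10s)
Step 1: at (-0.5, -4), ∇E = (-16, -41.5) → (-0.5, -4) − 0.25·(-16, -41.5) = (3.5, 6.375)
Step 2: at (3.5, 6.375), ∇E = (47.125, 74.25) → (3.5, 6.375) − 0.25·(47.125, 74.25) = (-8.28125, -12.1875)
Step 3: at (-8.28125, -12.1875), ∇E = (-102.8125, -146.71875) → (-8.28125, -12.1875) − 0.25·(-102.8125, -146.71875) = (17.421875, 24.4921875)

(17.421875, 24.4921875)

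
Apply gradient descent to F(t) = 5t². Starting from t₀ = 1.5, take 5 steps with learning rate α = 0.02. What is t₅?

0.49152

F′(t) = 10t
t₁ = 1.5 − 0.02·15 = 1.2
t₂ = 1.2 − 0.02·12 = 0.96
t₃ = 0.96 − 0.02·9.6 = 0.768
t₄ = 0.768 − 0.02·7.68 = 0.6144
t₅ = 0.6144 − 0.02·6.144 = 0.49152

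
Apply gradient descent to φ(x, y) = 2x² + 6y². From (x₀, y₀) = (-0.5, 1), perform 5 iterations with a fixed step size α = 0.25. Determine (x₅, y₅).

∇φ = (4x, 12y)
(x₁, y₁) = (-0.5, 1) − 0.25·(-2, 12) = (0, -2)
(x₂, y₂) = (0, -2) − 0.25·(0, -24) = (0, 4)
(x₃, y₃) = (0, 4) − 0.25·(0, 48) = (0, -8)
(x₄, y₄) = (0, -8) − 0.25·(0, -96) = (0, 16)
(x₅, y₅) = (0, 16) − 0.25·(0, 192) = (0, -32)

(0, -32)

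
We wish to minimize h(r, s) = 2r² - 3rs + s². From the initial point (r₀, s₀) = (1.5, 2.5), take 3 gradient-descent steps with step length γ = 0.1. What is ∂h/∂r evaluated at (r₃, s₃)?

-0.3585

∇h = (4r - 3s, -3r + 2s)
(r₁, s₁) = (1.5, 2.5) − 0.1·(-1.5, 0.5) = (1.65, 2.45)
(r₂, s₂) = (1.65, 2.45) − 0.1·(-0.75, -0.05) = (1.725, 2.455)
(r₃, s₃) = (1.725, 2.455) − 0.1·(-0.465, -0.265) = (1.7715, 2.4815)
∂h/∂r at (1.7715, 2.4815) = -0.3585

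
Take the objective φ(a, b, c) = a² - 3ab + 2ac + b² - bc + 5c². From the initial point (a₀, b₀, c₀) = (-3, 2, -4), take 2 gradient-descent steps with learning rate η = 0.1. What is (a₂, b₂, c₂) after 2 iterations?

(-0.87, 0.02, 0.23)

∇φ = (2a - 3b + 2c, -3a + 2b - c, 2a - b + 10c)
Step 1: at (-3, 2, -4), ∇φ = (-20, 17, -48) → (-3, 2, -4) − 0.1·(-20, 17, -48) = (-1, 0.3, 0.8)
Step 2: at (-1, 0.3, 0.8), ∇φ = (-1.3, 2.8, 5.7) → (-1, 0.3, 0.8) − 0.1·(-1.3, 2.8, 5.7) = (-0.87, 0.02, 0.23)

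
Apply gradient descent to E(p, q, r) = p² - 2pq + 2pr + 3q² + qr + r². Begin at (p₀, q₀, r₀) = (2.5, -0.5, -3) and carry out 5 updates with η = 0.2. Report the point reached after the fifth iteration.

∇E = (2p - 2q + 2r, -2p + 6q + r, 2p + q + 2r)
Step 1: at (2.5, -0.5, -3), ∇E = (0, -11, -1.5) → (2.5, -0.5, -3) − 0.2·(0, -11, -1.5) = (2.5, 1.7, -2.7)
Step 2: at (2.5, 1.7, -2.7), ∇E = (-3.8, 2.5, 1.3) → (2.5, 1.7, -2.7) − 0.2·(-3.8, 2.5, 1.3) = (3.26, 1.2, -2.96)
Step 3: at (3.26, 1.2, -2.96), ∇E = (-1.8, -2.28, 1.8) → (3.26, 1.2, -2.96) − 0.2·(-1.8, -2.28, 1.8) = (3.62, 1.656, -3.32)
Step 4: at (3.62, 1.656, -3.32), ∇E = (-2.712, -0.624, 2.256) → (3.62, 1.656, -3.32) − 0.2·(-2.712, -0.624, 2.256) = (4.1624, 1.7808, -3.7712)
Step 5: at (4.1624, 1.7808, -3.7712), ∇E = (-2.7792, -1.4112, 2.5632) → (4.1624, 1.7808, -3.7712) − 0.2·(-2.7792, -1.4112, 2.5632) = (4.71824, 2.06304, -4.28384)

(4.71824, 2.06304, -4.28384)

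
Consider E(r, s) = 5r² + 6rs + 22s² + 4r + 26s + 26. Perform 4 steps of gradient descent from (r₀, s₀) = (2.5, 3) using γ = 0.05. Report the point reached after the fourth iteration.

(1.76515, 8.96525)

∇E = (10r + 6s + 4, 6r + 44s + 26)
(r₁, s₁) = (2.5, 3) − 0.05·(47, 173) = (0.15, -5.65)
(r₂, s₂) = (0.15, -5.65) − 0.05·(-28.4, -221.7) = (1.57, 5.435)
(r₃, s₃) = (1.57, 5.435) − 0.05·(52.31, 274.56) = (-1.0455, -8.293)
(r₄, s₄) = (-1.0455, -8.293) − 0.05·(-56.213, -345.165) = (1.76515, 8.96525)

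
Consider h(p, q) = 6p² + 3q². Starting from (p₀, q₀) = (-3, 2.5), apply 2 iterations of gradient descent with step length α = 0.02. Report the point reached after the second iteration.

∇h = (12p, 6q)
(p₁, q₁) = (-3, 2.5) − 0.02·(-36, 15) = (-2.28, 2.2)
(p₂, q₂) = (-2.28, 2.2) − 0.02·(-27.36, 13.2) = (-1.7328, 1.936)

(-1.7328, 1.936)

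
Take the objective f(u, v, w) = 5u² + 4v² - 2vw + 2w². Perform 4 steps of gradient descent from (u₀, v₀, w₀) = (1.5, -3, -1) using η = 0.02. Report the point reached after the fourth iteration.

(0.6144, -1.62475008, -1.0525184)

∇f = (10u, 8v - 2w, -2v + 4w)
(u₁, v₁, w₁) = (1.5, -3, -1) − 0.02·(15, -22, 2) = (1.2, -2.56, -1.04)
(u₂, v₂, w₂) = (1.2, -2.56, -1.04) − 0.02·(12, -18.4, 0.96) = (0.96, -2.192, -1.0592)
(u₃, v₃, w₃) = (0.96, -2.192, -1.0592) − 0.02·(9.6, -15.4176, 0.1472) = (0.768, -1.883648, -1.062144)
(u₄, v₄, w₄) = (0.768, -1.883648, -1.062144) − 0.02·(7.68, -12.944896, -0.48128) = (0.6144, -1.62475008, -1.0525184)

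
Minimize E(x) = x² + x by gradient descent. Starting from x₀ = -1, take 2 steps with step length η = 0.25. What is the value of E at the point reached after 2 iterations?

-0.234375

E′(x) = 2x + 1
Step 1: E′(-1) = -1; x₁ = -1 − 0.25·(-1) = -0.75
Step 2: E′(-0.75) = -0.5; x₂ = -0.75 − 0.25·(-0.5) = -0.625
E(-0.625) = -0.234375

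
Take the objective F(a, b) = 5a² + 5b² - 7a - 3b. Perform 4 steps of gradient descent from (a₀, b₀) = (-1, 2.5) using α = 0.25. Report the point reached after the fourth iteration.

∇F = (10a - 7, 10b - 3)
(a₁, b₁) = (-1, 2.5) − 0.25·(-17, 22) = (3.25, -3)
(a₂, b₂) = (3.25, -3) − 0.25·(25.5, -33) = (-3.125, 5.25)
(a₃, b₃) = (-3.125, 5.25) − 0.25·(-38.25, 49.5) = (6.4375, -7.125)
(a₄, b₄) = (6.4375, -7.125) − 0.25·(57.375, -74.25) = (-7.90625, 11.4375)

(-7.90625, 11.4375)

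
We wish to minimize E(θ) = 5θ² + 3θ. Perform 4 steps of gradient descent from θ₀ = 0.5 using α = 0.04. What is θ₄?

E′(θ) = 10θ + 3
θ₁ = 0.5 − 0.04·8 = 0.18
θ₂ = 0.18 − 0.04·4.8 = -0.012
θ₃ = -0.012 − 0.04·2.88 = -0.1272
θ₄ = -0.1272 − 0.04·1.728 = -0.19632

-0.19632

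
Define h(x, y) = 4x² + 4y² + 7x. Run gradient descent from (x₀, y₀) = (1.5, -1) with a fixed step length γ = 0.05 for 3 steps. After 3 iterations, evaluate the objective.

∇h = (8x + 7, 8y)
Step 1: at (1.5, -1), ∇h = (19, -8) → (1.5, -1) − 0.05·(19, -8) = (0.55, -0.6)
Step 2: at (0.55, -0.6), ∇h = (11.4, -4.8) → (0.55, -0.6) − 0.05·(11.4, -4.8) = (-0.02, -0.36)
Step 3: at (-0.02, -0.36), ∇h = (6.84, -2.88) → (-0.02, -0.36) − 0.05·(6.84, -2.88) = (-0.362, -0.216)
h(-0.362, -0.216) = -1.8232

-1.8232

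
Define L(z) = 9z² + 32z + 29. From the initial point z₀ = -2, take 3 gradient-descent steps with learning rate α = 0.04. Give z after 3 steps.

L′(z) = 18z + 32
z₁ = -2 − 0.04·(-4) = -1.84
z₂ = -1.84 − 0.04·(-1.12) = -1.7952
z₃ = -1.7952 − 0.04·(-0.3136) = -1.782656

-1.782656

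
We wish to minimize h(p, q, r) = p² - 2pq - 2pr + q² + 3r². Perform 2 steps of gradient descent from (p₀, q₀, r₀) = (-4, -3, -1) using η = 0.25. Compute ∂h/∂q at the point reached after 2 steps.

1.5

∇h = (2p - 2q - 2r, -2p + 2q, -2p + 6r)
Step 1: at (-4, -3, -1), ∇h = (0, 2, 2) → (-4, -3, -1) − 0.25·(0, 2, 2) = (-4, -3.5, -1.5)
Step 2: at (-4, -3.5, -1.5), ∇h = (2, 1, -1) → (-4, -3.5, -1.5) − 0.25·(2, 1, -1) = (-4.5, -3.75, -1.25)
∂h/∂q at (-4.5, -3.75, -1.25) = 1.5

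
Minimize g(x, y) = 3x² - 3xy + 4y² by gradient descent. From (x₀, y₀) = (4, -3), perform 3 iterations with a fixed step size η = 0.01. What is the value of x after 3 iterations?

3.098803

∇g = (6x - 3y, -3x + 8y)
(x₁, y₁) = (4, -3) − 0.01·(33, -36) = (3.67, -2.64)
(x₂, y₂) = (3.67, -2.64) − 0.01·(29.94, -32.13) = (3.3706, -2.3187)
(x₃, y₃) = (3.3706, -2.3187) − 0.01·(27.1797, -28.6614) = (3.098803, -2.032086)
x = 3.098803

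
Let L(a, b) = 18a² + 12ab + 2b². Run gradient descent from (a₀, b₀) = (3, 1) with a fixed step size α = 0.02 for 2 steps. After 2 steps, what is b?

0.04

∇L = (36a + 12b, 12a + 4b)
(a₁, b₁) = (3, 1) − 0.02·(120, 40) = (0.6, 0.2)
(a₂, b₂) = (0.6, 0.2) − 0.02·(24, 8) = (0.12, 0.04)
b = 0.04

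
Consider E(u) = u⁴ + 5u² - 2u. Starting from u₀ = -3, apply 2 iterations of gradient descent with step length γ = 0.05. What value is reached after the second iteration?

-10.7

E′(u) = 4u³ + 10u - 2
u₁ = -3 − 0.05·(-140) = 4
u₂ = 4 − 0.05·294 = -10.7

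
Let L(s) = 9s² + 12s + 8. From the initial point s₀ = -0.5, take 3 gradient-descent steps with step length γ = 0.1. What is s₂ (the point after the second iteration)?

L′(s) = 18s + 12
Step 1: L′(-0.5) = 3; s₁ = -0.5 − 0.1·3 = -0.8
Step 2: L′(-0.8) = -2.4; s₂ = -0.8 − 0.1·(-2.4) = -0.56

-0.56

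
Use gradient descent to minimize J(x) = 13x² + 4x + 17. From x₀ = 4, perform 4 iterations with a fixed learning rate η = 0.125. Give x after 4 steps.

J′(x) = 26x + 4
x₁ = 4 − 0.125·108 = -9.5
x₂ = -9.5 − 0.125·(-243) = 20.875
x₃ = 20.875 − 0.125·546.75 = -47.46875
x₄ = -47.46875 − 0.125·(-1230.1875) = 106.3046875

106.3046875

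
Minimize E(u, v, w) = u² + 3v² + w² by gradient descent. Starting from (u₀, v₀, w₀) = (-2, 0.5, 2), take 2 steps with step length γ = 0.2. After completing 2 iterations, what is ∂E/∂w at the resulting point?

∇E = (2u, 6v, 2w)
(u₁, v₁, w₁) = (-2, 0.5, 2) − 0.2·(-4, 3, 4) = (-1.2, -0.1, 1.2)
(u₂, v₂, w₂) = (-1.2, -0.1, 1.2) − 0.2·(-2.4, -0.6, 2.4) = (-0.72, 0.02, 0.72)
∂E/∂w at (-0.72, 0.02, 0.72) = 1.44

1.44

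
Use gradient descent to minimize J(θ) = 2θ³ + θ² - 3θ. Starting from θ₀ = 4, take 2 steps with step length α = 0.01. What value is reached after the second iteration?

2.423794

J′(θ) = 6θ² + 2θ - 3
θ₁ = 4 − 0.01·101 = 2.99
θ₂ = 2.99 − 0.01·56.6206 = 2.423794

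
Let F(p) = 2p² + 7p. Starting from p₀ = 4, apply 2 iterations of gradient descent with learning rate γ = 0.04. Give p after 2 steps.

2.3072

F′(p) = 4p + 7
Step 1: F′(4) = 23; p₁ = 4 − 0.04·23 = 3.08
Step 2: F′(3.08) = 19.32; p₂ = 3.08 − 0.04·19.32 = 2.3072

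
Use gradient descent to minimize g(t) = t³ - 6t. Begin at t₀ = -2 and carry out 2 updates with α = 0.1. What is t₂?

-4.028

g′(t) = 3t² - 6
Step 1: g′(-2) = 6; t₁ = -2 − 0.1·6 = -2.6
Step 2: g′(-2.6) = 14.28; t₂ = -2.6 − 0.1·14.28 = -4.028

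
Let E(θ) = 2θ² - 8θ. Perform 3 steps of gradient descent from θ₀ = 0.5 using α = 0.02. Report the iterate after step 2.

E′(θ) = 4θ - 8
θ₁ = 0.5 − 0.02·(-6) = 0.62
θ₂ = 0.62 − 0.02·(-5.52) = 0.7304

0.7304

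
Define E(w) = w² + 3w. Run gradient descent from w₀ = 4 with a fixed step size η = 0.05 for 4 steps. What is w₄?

2.10855

E′(w) = 2w + 3
Step 1: E′(4) = 11; w₁ = 4 − 0.05·11 = 3.45
Step 2: E′(3.45) = 9.9; w₂ = 3.45 − 0.05·9.9 = 2.955
Step 3: E′(2.955) = 8.91; w₃ = 2.955 − 0.05·8.91 = 2.5095
Step 4: E′(2.5095) = 8.019; w₄ = 2.5095 − 0.05·8.019 = 2.10855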